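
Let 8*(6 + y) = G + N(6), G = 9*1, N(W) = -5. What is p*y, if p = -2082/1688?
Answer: 11451/1688 ≈ 6.7838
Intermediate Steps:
G = 9
y = -11/2 (y = -6 + (9 - 5)/8 = -6 + (⅛)*4 = -6 + ½ = -11/2 ≈ -5.5000)
p = -1041/844 (p = -2082*1/1688 = -1041/844 ≈ -1.2334)
p*y = -1041/844*(-11/2) = 11451/1688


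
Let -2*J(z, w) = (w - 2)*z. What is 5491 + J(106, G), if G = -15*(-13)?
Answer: -4738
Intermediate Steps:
G = 195
J(z, w) = -z*(-2 + w)/2 (J(z, w) = -(w - 2)*z/2 = -(-2 + w)*z/2 = -z*(-2 + w)/2)
5491 + J(106, G) = 5491 + (½)*106*(2 - 1*195) = 5491 + (½)*106*(2 - 195) = 5491 + (½)*106*(-193) = 5491 - 10229 = -4738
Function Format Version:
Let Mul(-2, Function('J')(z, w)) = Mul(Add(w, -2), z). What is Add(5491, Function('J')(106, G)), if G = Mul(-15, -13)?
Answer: -4738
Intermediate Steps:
G = 195
Function('J')(z, w) = Mul(Rational(-1, 2), z, Add(-2, w)) (Function('J')(z, w) = Mul(Rational(-1, 2), Mul(Add(w, -2), z)) = Mul(Rational(-1, 2), Mul(Add(-2, w), z)) = Mul(Rational(-1, 2), Mul(z, Add(-2, w))) = Mul(Rational(-1, 2), z, Add(-2, w)))
Add(5491, Function('J')(106, G)) = Add(5491, Mul(Rational(1, 2), 106, Add(2, Mul(-1, 195)))) = Add(5491, Mul(Rational(1, 2), 106, Add(2, -195))) = Add(5491, Mul(Rational(1, 2), 106, -193)) = Add(5491, -10229) = -4738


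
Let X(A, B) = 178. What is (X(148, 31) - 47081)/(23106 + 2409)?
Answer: -46903/25515 ≈ -1.8383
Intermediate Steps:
(X(148, 31) - 47081)/(23106 + 2409) = (178 - 47081)/(23106 + 2409) = -46903/25515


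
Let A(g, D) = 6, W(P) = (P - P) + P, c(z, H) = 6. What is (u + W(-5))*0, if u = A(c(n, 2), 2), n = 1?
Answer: 0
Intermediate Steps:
W(P) = P (W(P) = 0 + P = P)
u = 6
(u + W(-5))*0 = (6 - 5)*0 = 1*0 = 0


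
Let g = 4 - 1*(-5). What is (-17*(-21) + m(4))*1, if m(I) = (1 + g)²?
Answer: 457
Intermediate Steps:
g = 9 (g = 4 + 5 = 9)
m(I) = 100 (m(I) = (1 + 9)² = 10² = 100)
(-17*(-21) + m(4))*1 = (-17*(-21) + 100)*1 = (357 + 100)*1 = 457*1 = 457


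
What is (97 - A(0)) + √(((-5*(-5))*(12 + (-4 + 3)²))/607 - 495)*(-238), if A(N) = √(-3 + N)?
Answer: 97 - I*√3 - 476*I*√45546245/607 ≈ 97.0 - 5294.0*I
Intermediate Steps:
(97 - A(0)) + √(((-5*(-5))*(12 + (-4 + 3)²))/607 - 495)*(-238) = (97 - √(-3 + 0)) + √(((-5*(-5))*(12 + (-4 + 3)²))/607 - 495)*(-238) = (97 - √(-3)) + √((25*(12 + (-1)²))*(1/607) - 495)*(-238) = (97 - I*√3) + √((25*(12 + 1))*(1/607) - 495)*(-238) = (97 - I*√3) + √((25*13)*(1/607) - 495)*(-238) = (97 - I*√3) + √(325*(1/607) - 495)*(-238) = (97 - I*√3) + √(325/607 - 495)*(-238) = (97 - I*√3) + √(-300140/607)*(-238) = (97 - I*√3) + (2*I*√45546245/607)*(-238) = (97 - I*√3) - 476*I*√45546245/607 = 97 - I*√3 - 476*I*√45546245/607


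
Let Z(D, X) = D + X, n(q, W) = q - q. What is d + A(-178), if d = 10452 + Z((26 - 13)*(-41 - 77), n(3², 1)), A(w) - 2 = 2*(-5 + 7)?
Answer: 8924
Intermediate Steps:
n(q, W) = 0
A(w) = 6 (A(w) = 2 + 2*(-5 + 7) = 2 + 2*2 = 2 + 4 = 6)
d = 8918 (d = 10452 + ((26 - 13)*(-41 - 77) + 0) = 10452 + (13*(-118) + 0) = 10452 + (-1534 + 0) = 10452 - 1534 = 8918)
d + A(-178) = 8918 + 6 = 8924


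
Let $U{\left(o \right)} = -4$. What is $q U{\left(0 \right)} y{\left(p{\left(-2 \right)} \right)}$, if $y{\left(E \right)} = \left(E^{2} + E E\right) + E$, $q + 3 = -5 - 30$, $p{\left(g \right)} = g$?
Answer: $912$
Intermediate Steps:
$q = -38$ ($q = -3 - 35 = -38$)
$y{\left(E \right)} = E + 2 E^{2}$ ($y{\left(E \right)} = \left(E^{2} + E^{2}\right) + E = 2 E^{2} + E = E + 2 E^{2}$)
$q U{\left(0 \right)} y{\left(p{\left(-2 \right)} \right)} = \left(-38\right) \left(-4\right) \left(- 2 \left(1 + 2 \left(-2\right)\right)\right) = 152 \left(- 2 \left(1 - 4\right)\right) = 152 \left(\left(-2\right) \left(-3\right)\right) = 152 \cdot 6 = 912$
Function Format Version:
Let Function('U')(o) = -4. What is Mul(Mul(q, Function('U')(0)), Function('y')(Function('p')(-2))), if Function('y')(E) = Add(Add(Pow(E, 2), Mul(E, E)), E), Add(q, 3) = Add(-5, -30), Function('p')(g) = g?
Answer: 912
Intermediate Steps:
q = -38 (q = Add(-3, Add(-5, -30)) = Add(-3, -35) = -38)
Function('y')(E) = Add(E, Mul(2, Pow(E, 2))) (Function('y')(E) = Add(Add(Pow(E, 2), Pow(E, 2)), E) = Add(Mul(2, Pow(E, 2)), E) = Add(E, Mul(2, Pow(E, 2))))
Mul(Mul(q, Function('U')(0)), Function('y')(Function('p')(-2))) = Mul(Mul(-38, -4), Mul(-2, Add(1, Mul(2, -2)))) = Mul(152, Mul(-2, Add(1, -4))) = Mul(152, Mul(-2, -3)) = Mul(152, 6) = 912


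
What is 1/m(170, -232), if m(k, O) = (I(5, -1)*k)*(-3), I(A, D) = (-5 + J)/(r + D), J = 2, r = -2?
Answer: -1/510 ≈ -0.0019608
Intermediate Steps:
I(A, D) = -3/(-2 + D) (I(A, D) = (-5 + 2)/(-2 + D) = -3/(-2 + D))
m(k, O) = -3*k (m(k, O) = ((-3/(-2 - 1))*k)*(-3) = ((-3/(-3))*k)*(-3) = ((-3*(-1/3))*k)*(-3) = (1*k)*(-3) = k*(-3) = -3*k)
1/m(170, -232) = 1/(-3*170) = 1/(-510) = -1/510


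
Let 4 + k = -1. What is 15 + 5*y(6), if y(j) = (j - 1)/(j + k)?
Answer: 40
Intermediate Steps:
k = -5 (k = -4 - 1 = -5)
y(j) = (-1 + j)/(-5 + j) (y(j) = (j - 1)/(j - 5) = (-1 + j)/(-5 + j))
15 + 5*y(6) = 15 + 5*((-1 + 6)/(-5 + 6)) = 15 + 5*(5/1) = 15 + 5*(1*5) = 15 + 5*5 = 15 + 25 = 40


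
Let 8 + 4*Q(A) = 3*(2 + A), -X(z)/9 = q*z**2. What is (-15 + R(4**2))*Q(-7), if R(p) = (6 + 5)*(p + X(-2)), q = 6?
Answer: 50945/4 ≈ 12736.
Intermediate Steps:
X(z) = -54*z**2
Q(A) = -1/2 + 3*A/4 (Q(A) = -2 + (3*(2 + A))/4 = -2 + (6 + 3*A)/4 = -2 + (3/2 + 3*A/4) = -1/2 + 3*A/4)
R(p) = -2376 + 11*p (R(p) = (6 + 5)*(p - 54*(-2)**2) = 11*(p - 54*4) = 11*(p - 216) = 11*(-216 + p) = -2376 + 11*p)
(-15 + R(4**2))*Q(-7) = (-15 + (-2376 + 11*4**2))*(-1/2 + (3/4)*(-7)) = (-15 + (-2376 + 11*16))*(-1/2 - 21/4) = (-15 + (-2376 + 176))*(-23/4) = (-15 - 2200)*(-23/4) = -2215*(-23/4) = 50945/4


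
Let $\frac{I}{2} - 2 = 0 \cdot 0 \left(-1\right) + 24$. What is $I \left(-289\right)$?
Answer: $-15028$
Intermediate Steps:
$I = 52$ ($I = 4 + 2 \left(0 \cdot 0 \left(-1\right) + 24\right) = 4 + 2 \left(0 \left(-1\right) + 24\right) = 4 + 2 \left(0 + 24\right) = 4 + 2 \cdot 24 = 4 + 48 = 52$)
$I \left(-289\right) = 52 \left(-289\right) = -15028$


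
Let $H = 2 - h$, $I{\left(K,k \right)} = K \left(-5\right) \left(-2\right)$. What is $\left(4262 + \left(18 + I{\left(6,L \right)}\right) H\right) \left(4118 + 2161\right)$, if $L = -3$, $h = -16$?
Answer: $35576814$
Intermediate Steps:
$I{\left(K,k \right)} = 10 K$ ($I{\left(K,k \right)} = - 5 K \left(-2\right) = 10 K$)
$H = 18$ ($H = 2 - -16 = 2 + 16 = 18$)
$\left(4262 + \left(18 + I{\left(6,L \right)}\right) H\right) \left(4118 + 2161\right) = \left(4262 + \left(18 + 10 \cdot 6\right) 18\right) \left(4118 + 2161\right) = \left(4262 + \left(18 + 60\right) 18\right) 6279 = \left(4262 + 78 \cdot 18\right) 6279 = \left(4262 + 1404\right) 6279 = 5666 \cdot 6279 = 35576814$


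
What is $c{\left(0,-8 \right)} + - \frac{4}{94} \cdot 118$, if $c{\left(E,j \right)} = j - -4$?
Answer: $- \frac{424}{47} \approx -9.0213$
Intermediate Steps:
$c{\left(E,j \right)} = 4 + j$ ($c{\left(E,j \right)} = j + 4 = 4 + j$)
$c{\left(0,-8 \right)} + - \frac{4}{94} \cdot 118 = \left(4 - 8\right) + - \frac{4}{94} \cdot 118 = -4 + \left(-4\right) \frac{1}{94} \cdot 118 = -4 - \frac{236}{47} = - \frac{424}{47}$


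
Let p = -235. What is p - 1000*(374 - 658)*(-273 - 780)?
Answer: -299052235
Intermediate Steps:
p - 1000*(374 - 658)*(-273 - 780) = -235 - 1000*(374 - 658)*(-273 - 780) = -235 - (-284000)*(-1053) = -235 - 1000*299052 = -235 - 299052000 = -299052235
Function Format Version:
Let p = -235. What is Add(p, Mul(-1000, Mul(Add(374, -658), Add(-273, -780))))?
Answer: -299052235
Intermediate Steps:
Add(p, Mul(-1000, Mul(Add(374, -658), Add(-273, -780)))) = Add(-235, Mul(-1000, Mul(Add(374, -658), Add(-273, -780)))) = Add(-235, Mul(-1000, Mul(-284, -1053))) = Add(-235, Mul(-1000, 299052)) = Add(-235, -299052000) = -299052235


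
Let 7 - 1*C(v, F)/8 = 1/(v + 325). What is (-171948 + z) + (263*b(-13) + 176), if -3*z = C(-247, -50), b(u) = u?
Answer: -20499527/117 ≈ -1.7521e+5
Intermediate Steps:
C(v, F) = 56 - 8/(325 + v) (C(v, F) = 56 - 8/(v + 325) = 56 - 8/(325 + v))
z = -2180/117 (z = -8*(2274 + 7*(-247))/(3*(325 - 247)) = -8*(2274 - 1729)/(3*78) = -8*545/(3*78) = -⅓*2180/39 = -2180/117 ≈ -18.632)
(-171948 + z) + (263*b(-13) + 176) = (-171948 - 2180/117) + (263*(-13) + 176) = -20120096/117 + (-3419 + 176) = -20120096/117 - 3243 = -20499527/117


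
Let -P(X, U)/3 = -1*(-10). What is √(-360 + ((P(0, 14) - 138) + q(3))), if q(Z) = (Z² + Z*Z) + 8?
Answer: I*√502 ≈ 22.405*I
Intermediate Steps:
P(X, U) = -30 (P(X, U) = -(-3)*(-10) = -3*10 = -30)
q(Z) = 8 + 2*Z² (q(Z) = (Z² + Z²) + 8 = 2*Z² + 8 = 8 + 2*Z²)
√(-360 + ((P(0, 14) - 138) + q(3))) = √(-360 + ((-30 - 138) + (8 + 2*3²))) = √(-360 + (-168 + (8 + 2*9))) = √(-360 + (-168 + (8 + 18))) = √(-360 + (-168 + 26)) = √(-360 - 142) = √(-502) = I*√502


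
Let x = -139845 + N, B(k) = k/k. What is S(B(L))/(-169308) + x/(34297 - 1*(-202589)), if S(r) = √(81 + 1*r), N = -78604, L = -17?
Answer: -218449/236886 - √82/169308 ≈ -0.92222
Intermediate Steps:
B(k) = 1
S(r) = √(81 + r)
x = -218449 (x = -139845 - 78604 = -218449)
S(B(L))/(-169308) + x/(34297 - 1*(-202589)) = √(81 + 1)/(-169308) - 218449/(34297 - 1*(-202589)) = √82*(-1/169308) - 218449/(34297 + 202589) = -√82/169308 - 218449/236886 = -218449/236886 - √82/169308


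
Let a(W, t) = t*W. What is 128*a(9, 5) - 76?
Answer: 5684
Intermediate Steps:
a(W, t) = W*t
128*a(9, 5) - 76 = 128*(9*5) - 76 = 128*45 - 76 = 5760 - 76 = 5684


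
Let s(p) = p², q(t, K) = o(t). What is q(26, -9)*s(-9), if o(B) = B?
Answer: 2106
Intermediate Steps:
q(t, K) = t
q(26, -9)*s(-9) = 26*(-9)² = 26*81 = 2106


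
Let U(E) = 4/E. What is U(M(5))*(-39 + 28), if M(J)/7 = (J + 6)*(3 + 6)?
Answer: -4/63 ≈ -0.063492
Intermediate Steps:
M(J) = 378 + 63*J (M(J) = 7*((J + 6)*(3 + 6)) = 7*((6 + J)*9) = 7*(54 + 9*J) = 378 + 63*J)
U(M(5))*(-39 + 28) = (4/(378 + 63*5))*(-39 + 28) = (4/(378 + 315))*(-11) = (4/693)*(-11) = -4/63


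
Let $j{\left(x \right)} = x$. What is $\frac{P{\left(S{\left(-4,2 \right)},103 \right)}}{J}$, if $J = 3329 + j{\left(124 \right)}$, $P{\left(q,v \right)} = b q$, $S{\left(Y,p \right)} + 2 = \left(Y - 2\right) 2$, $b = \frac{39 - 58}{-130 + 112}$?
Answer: $- \frac{133}{31077} \approx -0.0042797$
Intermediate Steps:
$b = \frac{19}{18}$ ($b = - \frac{19}{-18} = \left(-19\right) \left(- \frac{1}{18}\right) = \frac{19}{18} \approx 1.0556$)
$S{\left(Y,p \right)} = -6 + 2 Y$ ($S{\left(Y,p \right)} = -2 + \left(Y - 2\right) 2 = -2 + \left(-2 + Y\right) 2 = -2 + \left(-4 + 2 Y\right) = -6 + 2 Y$)
$P{\left(q,v \right)} = \frac{19 q}{18}$
$J = 3453$ ($J = 3329 + 124 = 3453$)
$\frac{P{\left(S{\left(-4,2 \right)},103 \right)}}{J} = \frac{\frac{19}{18} \left(-6 + 2 \left(-4\right)\right)}{3453} = \frac{19 \left(-6 - 8\right)}{18} \cdot \frac{1}{3453} = \frac{19}{18} \left(-14\right) \frac{1}{3453} = \left(- \frac{133}{9}\right) \frac{1}{3453} = - \frac{133}{31077}$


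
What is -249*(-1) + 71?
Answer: 320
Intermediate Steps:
-249*(-1) + 71 = -83*(-3) + 71 = 249 + 71 = 320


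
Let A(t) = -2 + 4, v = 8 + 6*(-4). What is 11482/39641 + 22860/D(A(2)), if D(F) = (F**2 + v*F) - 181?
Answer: -903793522/8284969 ≈ -109.09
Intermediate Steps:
v = -16 (v = 8 - 24 = -16)
A(t) = 2
D(F) = -181 + F**2 - 16*F (D(F) = (F**2 - 16*F) - 181 = -181 + F**2 - 16*F)
11482/39641 + 22860/D(A(2)) = 11482/39641 + 22860/(-181 + 2**2 - 16*2) = 11482*(1/39641) + 22860/(-181 + 4 - 32) = 11482/39641 + 22860/(-209) = 11482/39641 + 22860*(-1/209) = 11482/39641 - 22860/209 = -903793522/8284969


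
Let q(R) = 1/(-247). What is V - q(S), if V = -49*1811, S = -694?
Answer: -21918532/247 ≈ -88739.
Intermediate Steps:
q(R) = -1/247
V = -88739
V - q(S) = -88739 - 1*(-1/247) = -88739 + 1/247 = -21918532/247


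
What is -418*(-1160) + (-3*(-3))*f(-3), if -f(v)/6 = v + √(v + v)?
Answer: 485042 - 54*I*√6 ≈ 4.8504e+5 - 132.27*I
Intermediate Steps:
f(v) = -6*v - 6*√2*√v (f(v) = -6*(v + √(v + v)) = -6*(v + √(2*v)) = -6*(v + √2*√v) = -6*v - 6*√2*√v)
-418*(-1160) + (-3*(-3))*f(-3) = -418*(-1160) + (-3*(-3))*(-6*(-3) - 6*√2*√(-3)) = 484880 + 9*(18 - 6*√2*I*√3) = 484880 + 9*(18 - 6*I*√6) = 484880 + (162 - 54*I*√6) = 485042 - 54*I*√6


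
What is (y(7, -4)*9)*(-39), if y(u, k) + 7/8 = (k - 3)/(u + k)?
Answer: 9009/8 ≈ 1126.1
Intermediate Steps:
y(u, k) = -7/8 + (-3 + k)/(k + u) (y(u, k) = -7/8 + (k - 3)/(u + k) = -7/8 + (-3 + k)/(k + u))
(y(7, -4)*9)*(-39) = (((-24 - 4 - 7*7)/(8*(-4 + 7)))*9)*(-39) = (((⅛)*(-24 - 4 - 49)/3)*9)*(-39) = (((⅛)*(⅓)*(-77))*9)*(-39) = -77/24*9*(-39) = -231/8*(-39) = 9009/8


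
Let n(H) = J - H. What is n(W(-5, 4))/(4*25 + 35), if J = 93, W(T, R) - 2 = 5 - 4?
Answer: ⅔ ≈ 0.66667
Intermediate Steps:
W(T, R) = 3 (W(T, R) = 2 + (5 - 4) = 2 + 1 = 3)
n(H) = 93 - H
n(W(-5, 4))/(4*25 + 35) = (93 - 1*3)/(4*25 + 35) = (93 - 3)/(100 + 35) = 90/135 = 90*(1/135) = ⅔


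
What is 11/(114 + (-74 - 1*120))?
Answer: -11/80 ≈ -0.13750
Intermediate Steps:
11/(114 + (-74 - 1*120)) = 11/(114 + (-74 - 120)) = 11/(114 - 194) = 11/(-80) = 11*(-1/80) = -11/80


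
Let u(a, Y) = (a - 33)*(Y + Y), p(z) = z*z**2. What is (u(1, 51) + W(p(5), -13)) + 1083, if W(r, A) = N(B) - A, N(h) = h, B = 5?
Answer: -2163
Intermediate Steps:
p(z) = z**3
W(r, A) = 5 - A
u(a, Y) = 2*Y*(-33 + a) (u(a, Y) = (-33 + a)*(2*Y) = 2*Y*(-33 + a))
(u(1, 51) + W(p(5), -13)) + 1083 = (2*51*(-33 + 1) + (5 - 1*(-13))) + 1083 = (2*51*(-32) + (5 + 13)) + 1083 = (-3264 + 18) + 1083 = -3246 + 1083 = -2163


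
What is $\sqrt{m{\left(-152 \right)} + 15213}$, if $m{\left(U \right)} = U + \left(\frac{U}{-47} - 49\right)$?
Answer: $\frac{2 \sqrt{8292163}}{47} \approx 122.54$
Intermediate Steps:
$m{\left(U \right)} = -49 + \frac{46 U}{47}$ ($m{\left(U \right)} = U + \left(U \left(- \frac{1}{47}\right) - 49\right) = U - \left(49 + \frac{U}{47}\right) = -49 + \frac{46 U}{47}$)
$\sqrt{m{\left(-152 \right)} + 15213} = \sqrt{\left(-49 + \frac{46}{47} \left(-152\right)\right) + 15213} = \sqrt{\left(-49 - \frac{6992}{47}\right) + 15213} = \sqrt{- \frac{9295}{47} + 15213} = \sqrt{\frac{705716}{47}} = \frac{2 \sqrt{8292163}}{47}$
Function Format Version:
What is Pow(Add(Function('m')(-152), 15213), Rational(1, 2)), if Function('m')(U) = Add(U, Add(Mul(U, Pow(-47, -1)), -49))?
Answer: Mul(Rational(2, 47), Pow(8292163, Rational(1, 2))) ≈ 122.54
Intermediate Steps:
Function('m')(U) = Add(-49, Mul(Rational(46, 47), U)) (Function('m')(U) = Add(U, Add(Mul(U, Rational(-1, 47)), -49)) = Add(U, Add(Mul(Rational(-1, 47), U), -49)) = Add(U, Add(-49, Mul(Rational(-1, 47), U))) = Add(-49, Mul(Rational(46, 47), U)))
Pow(Add(Function('m')(-152), 15213), Rational(1, 2)) = Pow(Add(Add(-49, Mul(Rational(46, 47), -152)), 15213), Rational(1, 2)) = Pow(Add(Add(-49, Rational(-6992, 47)), 15213), Rational(1, 2)) = Pow(Add(Rational(-9295, 47), 15213), Rational(1, 2)) = Pow(Rational(705716, 47), Rational(1, 2)) = Mul(Rational(2, 47), Pow(8292163, Rational(1, 2)))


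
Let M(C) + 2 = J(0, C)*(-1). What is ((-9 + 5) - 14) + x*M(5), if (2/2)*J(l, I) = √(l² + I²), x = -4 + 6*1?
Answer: -32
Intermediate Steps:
x = 2 (x = -4 + 6 = 2)
J(l, I) = √(I² + l²) (J(l, I) = √(l² + I²) = √(I² + l²))
M(C) = -2 - √(C²) (M(C) = -2 + √(C² + 0²)*(-1) = -2 + √(C² + 0)*(-1) = -2 + √(C²)*(-1) = -2 - √(C²))
((-9 + 5) - 14) + x*M(5) = ((-9 + 5) - 14) + 2*(-2 - √(5²)) = (-4 - 14) + 2*(-2 - √25) = -18 + 2*(-2 - 1*5) = -18 + 2*(-2 - 5) = -18 + 2*(-7) = -18 - 14 = -32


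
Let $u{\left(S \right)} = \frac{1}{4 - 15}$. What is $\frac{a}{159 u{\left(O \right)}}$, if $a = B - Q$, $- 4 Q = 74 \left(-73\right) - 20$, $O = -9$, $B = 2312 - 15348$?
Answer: $\frac{316613}{318} \approx 995.64$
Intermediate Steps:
$B = -13036$
$u{\left(S \right)} = - \frac{1}{11}$ ($u{\left(S \right)} = \frac{1}{-11} = - \frac{1}{11}$)
$Q = \frac{2711}{2}$ ($Q = - \frac{74 \left(-73\right) - 20}{4} = - \frac{-5402 - 20}{4} = \left(- \frac{1}{4}\right) \left(-5422\right) = \frac{2711}{2} \approx 1355.5$)
$a = - \frac{28783}{2}$ ($a = -13036 - \frac{2711}{2} = - \frac{28783}{2} \approx -14392.0$)
$\frac{a}{159 u{\left(O \right)}} = - \frac{28783}{2 \cdot 159 \left(- \frac{1}{11}\right)} = - \frac{28783}{2 \left(- \frac{159}{11}\right)} = \left(- \frac{28783}{2}\right) \left(- \frac{11}{159}\right) = \frac{316613}{318}$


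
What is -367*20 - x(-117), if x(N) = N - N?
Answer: -7340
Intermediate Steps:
x(N) = 0
-367*20 - x(-117) = -367*20 - 1*0 = -7340 + 0 = -7340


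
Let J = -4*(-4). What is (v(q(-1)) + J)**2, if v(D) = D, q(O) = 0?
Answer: 256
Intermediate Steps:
J = 16
(v(q(-1)) + J)**2 = (0 + 16)**2 = 16**2 = 256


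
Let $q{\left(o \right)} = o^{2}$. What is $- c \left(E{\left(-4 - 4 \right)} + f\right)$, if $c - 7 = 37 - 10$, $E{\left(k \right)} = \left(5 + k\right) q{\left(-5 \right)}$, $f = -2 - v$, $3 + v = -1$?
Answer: $2482$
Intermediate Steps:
$v = -4$ ($v = -3 - 1 = -4$)
$f = 2$ ($f = -2 - -4 = -2 + 4 = 2$)
$E{\left(k \right)} = 125 + 25 k$ ($E{\left(k \right)} = \left(5 + k\right) \left(-5\right)^{2} = \left(5 + k\right) 25 = 125 + 25 k$)
$c = 34$ ($c = 7 + \left(37 - 10\right) = 7 + 27 = 34$)
$- c \left(E{\left(-4 - 4 \right)} + f\right) = - 34 \left(\left(125 + 25 \left(-4 - 4\right)\right) + 2\right) = - 34 \left(\left(125 + 25 \left(-8\right)\right) + 2\right) = - 34 \left(\left(125 - 200\right) + 2\right) = - 34 \left(-75 + 2\right) = - 34 \left(-73\right) = \left(-1\right) \left(-2482\right) = 2482$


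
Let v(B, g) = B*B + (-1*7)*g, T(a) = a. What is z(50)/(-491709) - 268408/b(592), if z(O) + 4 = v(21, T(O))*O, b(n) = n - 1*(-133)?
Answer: -131981925122/356489025 ≈ -370.23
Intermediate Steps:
b(n) = 133 + n (b(n) = n + 133 = 133 + n)
v(B, g) = B² - 7*g
z(O) = -4 + O*(441 - 7*O) (z(O) = -4 + (21² - 7*O)*O = -4 + (441 - 7*O)*O = -4 + O*(441 - 7*O))
z(50)/(-491709) - 268408/b(592) = (-4 - 7*50*(-63 + 50))/(-491709) - 268408/(133 + 592) = (-4 - 7*50*(-13))*(-1/491709) - 268408/725 = (-4 + 4550)*(-1/491709) - 268408*1/725 = 4546*(-1/491709) - 268408/725 = -4546/491709 - 268408/725 = -131981925122/356489025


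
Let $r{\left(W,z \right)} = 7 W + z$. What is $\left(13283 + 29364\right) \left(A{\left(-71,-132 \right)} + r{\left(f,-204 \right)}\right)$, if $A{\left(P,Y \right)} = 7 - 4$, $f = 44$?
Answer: $4563229$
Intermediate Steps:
$r{\left(W,z \right)} = z + 7 W$
$A{\left(P,Y \right)} = 3$ ($A{\left(P,Y \right)} = 7 - 4 = 3$)
$\left(13283 + 29364\right) \left(A{\left(-71,-132 \right)} + r{\left(f,-204 \right)}\right) = \left(13283 + 29364\right) \left(3 + \left(-204 + 7 \cdot 44\right)\right) = 42647 \left(3 + \left(-204 + 308\right)\right) = 42647 \left(3 + 104\right) = 42647 \cdot 107 = 4563229$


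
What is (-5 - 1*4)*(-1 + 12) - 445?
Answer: -544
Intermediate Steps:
(-5 - 1*4)*(-1 + 12) - 445 = (-5 - 4)*11 - 445 = -9*11 - 445 = -99 - 445 = -544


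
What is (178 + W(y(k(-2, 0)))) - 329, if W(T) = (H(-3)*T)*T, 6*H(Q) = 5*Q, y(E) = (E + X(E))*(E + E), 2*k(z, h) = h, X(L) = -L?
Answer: -151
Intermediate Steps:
k(z, h) = h/2
y(E) = 0 (y(E) = (E - E)*(E + E) = 0*(2*E) = 0)
H(Q) = 5*Q/6 (H(Q) = (5*Q)/6 = 5*Q/6)
W(T) = -5*T²/2 (W(T) = (((⅚)*(-3))*T)*T = (-5*T/2)*T = -5*T²/2)
(178 + W(y(k(-2, 0)))) - 329 = (178 - 5/2*0²) - 329 = (178 - 5/2*0) - 329 = (178 + 0) - 329 = 178 - 329 = -151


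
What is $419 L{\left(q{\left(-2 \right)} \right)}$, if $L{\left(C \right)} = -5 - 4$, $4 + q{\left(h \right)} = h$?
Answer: $-3771$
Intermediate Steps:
$q{\left(h \right)} = -4 + h$
$L{\left(C \right)} = -9$
$419 L{\left(q{\left(-2 \right)} \right)} = 419 \left(-9\right) = -3771$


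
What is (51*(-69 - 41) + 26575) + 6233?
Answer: 27198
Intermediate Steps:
(51*(-69 - 41) + 26575) + 6233 = (51*(-110) + 26575) + 6233 = (-5610 + 26575) + 6233 = 20965 + 6233 = 27198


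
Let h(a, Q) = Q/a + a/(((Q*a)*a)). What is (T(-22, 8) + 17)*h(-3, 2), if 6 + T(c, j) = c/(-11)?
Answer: -65/6 ≈ -10.833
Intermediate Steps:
T(c, j) = -6 - c/11 (T(c, j) = -6 + c/(-11) = -6 + c*(-1/11) = -6 - c/11)
h(a, Q) = Q/a + 1/(Q*a) (h(a, Q) = Q/a + a/((Q*a**2)) = Q/a + a*(1/(Q*a**2)) = Q/a + 1/(Q*a))
(T(-22, 8) + 17)*h(-3, 2) = ((-6 - 1/11*(-22)) + 17)*((1 + 2**2)/(2*(-3))) = ((-6 + 2) + 17)*((1/2)*(-1/3)*(1 + 4)) = (-4 + 17)*((1/2)*(-1/3)*5) = 13*(-5/6) = -65/6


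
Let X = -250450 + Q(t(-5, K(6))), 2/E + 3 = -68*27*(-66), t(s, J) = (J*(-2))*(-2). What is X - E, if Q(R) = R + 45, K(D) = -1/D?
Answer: -10114135283/40391 ≈ -2.5041e+5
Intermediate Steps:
t(s, J) = 4*J (t(s, J) = -2*J*(-2) = 4*J)
E = 2/121173 (E = 2/(-3 - 68*27*(-66)) = 2/(-3 - 1836*(-66)) = 2/(-3 + 121176) = 2/121173 ≈ 1.6505e-5)
Q(R) = 45 + R
X = -751217/3 (X = -250450 + (45 + 4*(-1/6)) = -250450 + (45 + 4*(-1*⅙)) = -250450 + (45 + 4*(-⅙)) = -250450 + (45 - ⅔) = -250450 + 133/3 = -751217/3 ≈ -2.5041e+5)
X - E = -751217/3 - 1*2/121173 = -751217/3 - 2/121173 = -10114135283/40391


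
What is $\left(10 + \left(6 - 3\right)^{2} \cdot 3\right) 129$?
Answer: $4773$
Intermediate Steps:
$\left(10 + \left(6 - 3\right)^{2} \cdot 3\right) 129 = \left(10 + 3^{2} \cdot 3\right) 129 = \left(10 + 9 \cdot 3\right) 129 = \left(10 + 27\right) 129 = 37 \cdot 129 = 4773$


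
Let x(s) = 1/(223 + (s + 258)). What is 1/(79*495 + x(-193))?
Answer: 288/11262241 ≈ 2.5572e-5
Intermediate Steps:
x(s) = 1/(481 + s) (x(s) = 1/(223 + (258 + s)) = 1/(481 + s))
1/(79*495 + x(-193)) = 1/(79*495 + 1/(481 - 193)) = 1/(39105 + 1/288) = 1/(11262241/288) = 288/11262241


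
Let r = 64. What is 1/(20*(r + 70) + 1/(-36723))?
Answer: 36723/98417639 ≈ 0.00037313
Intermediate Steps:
1/(20*(r + 70) + 1/(-36723)) = 1/(20*(64 + 70) + 1/(-36723)) = 1/(20*134 - 1/36723) = 1/(2680 - 1/36723) = 1/(98417639/36723) = 36723/98417639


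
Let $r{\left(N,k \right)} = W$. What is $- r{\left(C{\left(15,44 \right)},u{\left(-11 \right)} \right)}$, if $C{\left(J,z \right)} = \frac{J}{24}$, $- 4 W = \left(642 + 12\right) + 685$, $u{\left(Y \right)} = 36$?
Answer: $\frac{1339}{4} \approx 334.75$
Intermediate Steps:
$W = - \frac{1339}{4}$ ($W = - \frac{\left(642 + 12\right) + 685}{4} = - \frac{654 + 685}{4} = \left(- \frac{1}{4}\right) 1339 = - \frac{1339}{4} \approx -334.75$)
$C{\left(J,z \right)} = \frac{J}{24}$ ($C{\left(J,z \right)} = J \frac{1}{24} = \frac{J}{24}$)
$r{\left(N,k \right)} = - \frac{1339}{4}$
$- r{\left(C{\left(15,44 \right)},u{\left(-11 \right)} \right)} = \left(-1\right) \left(- \frac{1339}{4}\right) = \frac{1339}{4}$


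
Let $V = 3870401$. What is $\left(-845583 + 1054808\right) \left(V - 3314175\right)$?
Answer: $116376384850$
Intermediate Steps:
$\left(-845583 + 1054808\right) \left(V - 3314175\right) = \left(-845583 + 1054808\right) \left(3870401 - 3314175\right) = 209225 \cdot 556226 = 116376384850$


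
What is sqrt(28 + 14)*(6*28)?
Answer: 168*sqrt(42) ≈ 1088.8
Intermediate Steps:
sqrt(28 + 14)*(6*28) = sqrt(42)*168 = 168*sqrt(42)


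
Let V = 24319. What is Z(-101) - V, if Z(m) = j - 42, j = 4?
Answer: -24357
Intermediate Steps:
Z(m) = -38 (Z(m) = 4 - 42 = -38)
Z(-101) - V = -38 - 1*24319 = -38 - 24319 = -24357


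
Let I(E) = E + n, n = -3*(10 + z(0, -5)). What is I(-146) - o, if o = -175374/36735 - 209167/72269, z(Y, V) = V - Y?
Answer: -135688407588/884933905 ≈ -153.33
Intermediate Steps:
n = -15 (n = -3*(10 + (-5 - 1*0)) = -3*(10 + (-5 + 0)) = -3*(10 - 5) = -3*5 = -15)
I(E) = -15 + E (I(E) = E - 15 = -15 + E)
o = -6785951117/884933905 (o = -175374*1/36735 - 209167*1/72269 = -58458/12245 - 209167/72269 = -6785951117/884933905 ≈ -7.6683)
I(-146) - o = (-15 - 146) - 1*(-6785951117/884933905) = -161 + 6785951117/884933905 = -135688407588/884933905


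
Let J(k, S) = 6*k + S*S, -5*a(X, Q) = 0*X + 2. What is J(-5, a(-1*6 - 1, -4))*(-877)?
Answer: 654242/25 ≈ 26170.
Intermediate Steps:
a(X, Q) = -⅖ (a(X, Q) = -(0*X + 2)/5 = -(0 + 2)/5 = -⅕*2 = -⅖)
J(k, S) = S² + 6*k (J(k, S) = 6*k + S² = S² + 6*k)
J(-5, a(-1*6 - 1, -4))*(-877) = ((-⅖)² + 6*(-5))*(-877) = (4/25 - 30)*(-877) = -746/25*(-877) = 654242/25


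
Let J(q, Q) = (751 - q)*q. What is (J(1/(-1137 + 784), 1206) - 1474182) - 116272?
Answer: -198185147590/124609 ≈ -1.5905e+6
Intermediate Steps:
J(q, Q) = q*(751 - q)
(J(1/(-1137 + 784), 1206) - 1474182) - 116272 = ((751 - 1/(-1137 + 784))/(-1137 + 784) - 1474182) - 116272 = ((751 - 1/(-353))/(-353) - 1474182) - 116272 = (-(751 - 1*(-1/353))/353 - 1474182) - 116272 = (-(751 + 1/353)/353 - 1474182) - 116272 = (-1/353*265104/353 - 1474182) - 116272 = (-265104/124609 - 1474182) - 116272 = -183696609942/124609 - 116272 = -198185147590/124609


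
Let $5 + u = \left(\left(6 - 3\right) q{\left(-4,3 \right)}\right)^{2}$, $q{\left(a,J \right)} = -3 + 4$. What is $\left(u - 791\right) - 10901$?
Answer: $-11688$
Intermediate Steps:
$q{\left(a,J \right)} = 1$
$u = 4$ ($u = -5 + \left(\left(6 - 3\right) 1\right)^{2} = -5 + \left(3 \cdot 1\right)^{2} = -5 + 3^{2} = -5 + 9 = 4$)
$\left(u - 791\right) - 10901 = \left(4 - 791\right) - 10901 = -787 - 10901 = -11688$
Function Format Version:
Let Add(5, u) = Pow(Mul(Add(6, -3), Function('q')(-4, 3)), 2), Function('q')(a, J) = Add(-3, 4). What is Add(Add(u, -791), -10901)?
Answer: -11688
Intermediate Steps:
Function('q')(a, J) = 1
u = 4 (u = Add(-5, Pow(Mul(Add(6, -3), 1), 2)) = Add(-5, Pow(Mul(3, 1), 2)) = Add(-5, Pow(3, 2)) = Add(-5, 9) = 4)
Add(Add(u, -791), -10901) = Add(Add(4, -791), -10901) = Add(-787, -10901) = -11688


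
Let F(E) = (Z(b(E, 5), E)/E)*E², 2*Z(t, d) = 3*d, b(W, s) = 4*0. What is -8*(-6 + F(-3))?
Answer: -60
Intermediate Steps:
b(W, s) = 0
Z(t, d) = 3*d/2 (Z(t, d) = (3*d)/2 = 3*d/2)
F(E) = 3*E²/2 (F(E) = ((3*E/2)/E)*E² = 3*E²/2)
-8*(-6 + F(-3)) = -8*(-6 + (3/2)*(-3)²) = -8*(-6 + (3/2)*9) = -8*(-6 + 27/2) = -8*15/2 = -60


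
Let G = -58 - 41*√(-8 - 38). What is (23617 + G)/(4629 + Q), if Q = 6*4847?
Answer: 7853/11237 - 41*I*√46/33711 ≈ 0.69885 - 0.0082488*I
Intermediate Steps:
Q = 29082
G = -58 - 41*I*√46 ≈ -58.0 - 278.08*I
(23617 + G)/(4629 + Q) = (23617 + (-58 - 41*I*√46))/(4629 + 29082) = (23559 - 41*I*√46)/33711 = (23559 - 41*I*√46)*(1/33711) = 7853/11237 - 41*I*√46/33711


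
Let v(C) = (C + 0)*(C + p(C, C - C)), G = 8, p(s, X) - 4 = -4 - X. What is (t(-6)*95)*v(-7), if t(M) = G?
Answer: 37240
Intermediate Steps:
p(s, X) = -X (p(s, X) = 4 + (-4 - X) = -X)
v(C) = C² (v(C) = (C + 0)*(C - (C - C)) = C*(C - 1*0) = C*(C + 0) = C*C = C²)
t(M) = 8
(t(-6)*95)*v(-7) = (8*95)*(-7)² = 760*49 = 37240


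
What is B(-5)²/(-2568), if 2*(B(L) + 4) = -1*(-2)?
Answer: -3/856 ≈ -0.0035047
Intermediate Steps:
B(L) = -3 (B(L) = -4 + (-1*(-2))/2 = -4 + (½)*2 = -4 + 1 = -3)
B(-5)²/(-2568) = (-3)²/(-2568) = 9*(-1/2568) = -3/856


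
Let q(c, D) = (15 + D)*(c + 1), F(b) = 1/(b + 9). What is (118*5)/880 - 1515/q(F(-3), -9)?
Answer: -132907/616 ≈ -215.76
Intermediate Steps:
F(b) = 1/(9 + b)
q(c, D) = (1 + c)*(15 + D) (q(c, D) = (15 + D)*(1 + c) = (1 + c)*(15 + D))
(118*5)/880 - 1515/q(F(-3), -9) = (118*5)/880 - 1515/(15 - 9 + 15/(9 - 3) - 9/(9 - 3)) = 590*(1/880) - 1515/(15 - 9 + 15/6 - 9/6) = 59/88 - 1515/(15 - 9 + 15*(1/6) - 9*1/6) = 59/88 - 1515/(15 - 9 + 5/2 - 3/2) = 59/88 - 1515/7 = -132907/616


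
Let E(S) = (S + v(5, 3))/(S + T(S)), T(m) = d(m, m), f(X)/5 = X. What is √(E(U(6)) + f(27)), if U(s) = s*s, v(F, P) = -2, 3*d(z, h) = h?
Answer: √19542/12 ≈ 11.649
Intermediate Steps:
d(z, h) = h/3
f(X) = 5*X
U(s) = s²
T(m) = m/3
E(S) = 3*(-2 + S)/(4*S) (E(S) = (S - 2)/(S + S/3) = (-2 + S)/((4*S/3)) = (-2 + S)*(3/(4*S)) = 3*(-2 + S)/(4*S))
√(E(U(6)) + f(27)) = √(3*(-2 + 6²)/(4*(6²)) + 5*27) = √((¾)*(-2 + 36)/36 + 135) = √((¾)*(1/36)*34 + 135) = √(17/24 + 135) = √(3257/24) = √19542/12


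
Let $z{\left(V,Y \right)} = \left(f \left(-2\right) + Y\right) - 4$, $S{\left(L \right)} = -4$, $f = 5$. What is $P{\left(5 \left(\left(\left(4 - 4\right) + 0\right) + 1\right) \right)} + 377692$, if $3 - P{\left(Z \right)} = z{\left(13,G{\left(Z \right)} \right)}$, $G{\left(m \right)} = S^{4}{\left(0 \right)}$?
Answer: $377453$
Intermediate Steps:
$G{\left(m \right)} = 256$ ($G{\left(m \right)} = \left(-4\right)^{4} = 256$)
$z{\left(V,Y \right)} = -14 + Y$ ($z{\left(V,Y \right)} = \left(5 \left(-2\right) + Y\right) - 4 = \left(-10 + Y\right) - 4 = -14 + Y$)
$P{\left(Z \right)} = -239$ ($P{\left(Z \right)} = 3 - \left(-14 + 256\right) = 3 - 242 = -239$)
$P{\left(5 \left(\left(\left(4 - 4\right) + 0\right) + 1\right) \right)} + 377692 = -239 + 377692 = 377453$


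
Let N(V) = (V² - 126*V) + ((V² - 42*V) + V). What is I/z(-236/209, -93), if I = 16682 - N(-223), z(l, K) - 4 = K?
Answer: 120017/89 ≈ 1348.5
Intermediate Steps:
z(l, K) = 4 + K
N(V) = -167*V + 2*V² (N(V) = (V² - 126*V) + (V² - 41*V) = -167*V + 2*V²)
I = -120017 (I = 16682 - (-223)*(-167 + 2*(-223)) = 16682 - (-223)*(-167 - 446) = 16682 - (-223)*(-613) = 16682 - 1*136699 = 16682 - 136699 = -120017)
I/z(-236/209, -93) = -120017/(4 - 93) = -120017/(-89) = -120017*(-1/89) = 120017/89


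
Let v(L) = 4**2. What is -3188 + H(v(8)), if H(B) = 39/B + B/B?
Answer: -50953/16 ≈ -3184.6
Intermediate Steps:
v(L) = 16
H(B) = 1 + 39/B (H(B) = 39/B + 1 = 1 + 39/B)
-3188 + H(v(8)) = -3188 + (39 + 16)/16 = -3188 + (1/16)*55 = -3188 + 55/16 = -50953/16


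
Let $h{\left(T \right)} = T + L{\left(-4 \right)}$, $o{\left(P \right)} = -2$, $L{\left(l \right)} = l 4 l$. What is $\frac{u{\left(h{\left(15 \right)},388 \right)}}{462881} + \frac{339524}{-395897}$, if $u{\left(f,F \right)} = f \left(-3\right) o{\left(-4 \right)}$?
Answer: $- \frac{156971553466}{183253199257} \approx -0.85658$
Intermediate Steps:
$L{\left(l \right)} = 4 l^{2}$ ($L{\left(l \right)} = 4 l l = 4 l^{2}$)
$h{\left(T \right)} = 64 + T$ ($h{\left(T \right)} = T + 4 \left(-4\right)^{2} = T + 4 \cdot 16 = T + 64 = 64 + T$)
$u{\left(f,F \right)} = 6 f$ ($u{\left(f,F \right)} = f \left(-3\right) \left(-2\right) = - 3 f \left(-2\right) = 6 f$)
$\frac{u{\left(h{\left(15 \right)},388 \right)}}{462881} + \frac{339524}{-395897} = \frac{6 \left(64 + 15\right)}{462881} + \frac{339524}{-395897} = 6 \cdot 79 \cdot \frac{1}{462881} + 339524 \left(- \frac{1}{395897}\right) = 474 \cdot \frac{1}{462881} - \frac{339524}{395897} = \frac{474}{462881} - \frac{339524}{395897} = - \frac{156971553466}{183253199257}$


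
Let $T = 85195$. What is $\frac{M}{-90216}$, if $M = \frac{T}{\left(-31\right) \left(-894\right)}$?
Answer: $- \frac{85195}{2500246224} \approx -3.4075 \cdot 10^{-5}$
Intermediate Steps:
$M = \frac{85195}{27714}$ ($M = \frac{85195}{\left(-31\right) \left(-894\right)} = \frac{85195}{27714} \approx 3.0741$)
$\frac{M}{-90216} = \frac{85195}{27714 \left(-90216\right)} = \frac{85195}{27714} \left(- \frac{1}{90216}\right) = - \frac{85195}{2500246224}$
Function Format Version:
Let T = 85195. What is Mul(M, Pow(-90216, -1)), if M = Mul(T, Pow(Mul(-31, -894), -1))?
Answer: Rational(-85195, 2500246224) ≈ -3.4075e-5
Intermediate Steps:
M = Rational(85195, 27714) (M = Mul(85195, Pow(Mul(-31, -894), -1)) = Mul(85195, Pow(27714, -1)) = Mul(85195, Rational(1, 27714)) = Rational(85195, 27714) ≈ 3.0741)
Mul(M, Pow(-90216, -1)) = Mul(Rational(85195, 27714), Pow(-90216, -1)) = Mul(Rational(85195, 27714), Rational(-1, 90216)) = Rational(-85195, 2500246224)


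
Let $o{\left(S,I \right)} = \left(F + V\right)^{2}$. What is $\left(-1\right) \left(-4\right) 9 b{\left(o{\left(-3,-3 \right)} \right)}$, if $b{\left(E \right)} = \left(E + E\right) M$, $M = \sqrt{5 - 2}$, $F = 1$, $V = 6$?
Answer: $3528 \sqrt{3} \approx 6110.7$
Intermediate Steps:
$o{\left(S,I \right)} = 49$ ($o{\left(S,I \right)} = \left(1 + 6\right)^{2} = 7^{2} = 49$)
$M = \sqrt{3} \approx 1.732$
$b{\left(E \right)} = 2 E \sqrt{3}$ ($b{\left(E \right)} = \left(E + E\right) \sqrt{3} = 2 E \sqrt{3}$)
$\left(-1\right) \left(-4\right) 9 b{\left(o{\left(-3,-3 \right)} \right)} = \left(-1\right) \left(-4\right) 9 \cdot 2 \cdot 49 \sqrt{3} = 4 \cdot 9 \cdot 98 \sqrt{3} = 36 \cdot 98 \sqrt{3} = 3528 \sqrt{3}$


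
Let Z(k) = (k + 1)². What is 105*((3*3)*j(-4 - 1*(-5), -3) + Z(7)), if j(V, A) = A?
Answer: 3885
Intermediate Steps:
Z(k) = (1 + k)²
105*((3*3)*j(-4 - 1*(-5), -3) + Z(7)) = 105*((3*3)*(-3) + (1 + 7)²) = 105*(9*(-3) + 8²) = 105*(-27 + 64) = 105*37 = 3885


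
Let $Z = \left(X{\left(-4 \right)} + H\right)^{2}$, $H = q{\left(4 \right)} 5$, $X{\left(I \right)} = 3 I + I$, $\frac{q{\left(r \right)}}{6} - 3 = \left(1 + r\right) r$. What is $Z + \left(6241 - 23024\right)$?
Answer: $437493$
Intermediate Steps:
$q{\left(r \right)} = 18 + 6 r \left(1 + r\right)$ ($q{\left(r \right)} = 18 + 6 \left(1 + r\right) r = 18 + 6 r \left(1 + r\right)$)
$X{\left(I \right)} = 4 I$
$H = 690$ ($H = \left(18 + 6 \cdot 4 + 6 \cdot 4^{2}\right) 5 = \left(18 + 24 + 6 \cdot 16\right) 5 = \left(18 + 24 + 96\right) 5 = 138 \cdot 5 = 690$)
$Z = 454276$ ($Z = \left(4 \left(-4\right) + 690\right)^{2} = \left(-16 + 690\right)^{2} = 674^{2} = 454276$)
$Z + \left(6241 - 23024\right) = 454276 + \left(6241 - 23024\right) = 454276 - 16783 = 437493$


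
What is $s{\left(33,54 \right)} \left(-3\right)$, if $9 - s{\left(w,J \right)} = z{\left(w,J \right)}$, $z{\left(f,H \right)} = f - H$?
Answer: $-90$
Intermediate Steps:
$s{\left(w,J \right)} = 9 + J - w$ ($s{\left(w,J \right)} = 9 - \left(w - J\right) = 9 + \left(J - w\right) = 9 + J - w$)
$s{\left(33,54 \right)} \left(-3\right) = \left(9 + 54 - 33\right) \left(-3\right) = 30 \left(-3\right) = -90$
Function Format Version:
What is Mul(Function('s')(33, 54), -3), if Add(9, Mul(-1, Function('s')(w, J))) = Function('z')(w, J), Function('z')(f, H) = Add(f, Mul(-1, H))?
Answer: -90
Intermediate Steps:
Function('s')(w, J) = Add(9, J, Mul(-1, w)) (Function('s')(w, J) = Add(9, Mul(-1, Add(w, Mul(-1, J)))) = Add(9, Add(J, Mul(-1, w))) = Add(9, J, Mul(-1, w)))
Mul(Function('s')(33, 54), -3) = Mul(Add(9, 54, Mul(-1, 33)), -3) = Mul(Add(9, 54, -33), -3) = Mul(30, -3) = -90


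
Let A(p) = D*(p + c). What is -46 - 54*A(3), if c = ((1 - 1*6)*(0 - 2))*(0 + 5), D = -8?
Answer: 22850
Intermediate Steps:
c = 50 (c = ((1 - 6)*(-2))*5 = -5*(-2)*5 = 10*5 = 50)
A(p) = -400 - 8*p (A(p) = -8*(p + 50) = -8*(50 + p) = -400 - 8*p)
-46 - 54*A(3) = -46 - 54*(-400 - 8*3) = -46 - 54*(-400 - 24) = -46 - 54*(-424) = -46 + 22896 = 22850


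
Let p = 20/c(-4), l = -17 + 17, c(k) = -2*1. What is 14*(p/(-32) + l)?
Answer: 35/8 ≈ 4.3750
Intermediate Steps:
c(k) = -2
l = 0
p = -10 (p = 20/(-2) = 20*(-½) = -10)
14*(p/(-32) + l) = 14*(-10/(-32) + 0) = 14*(-10*(-1/32) + 0) = 14*(5/16 + 0) = 14*(5/16) = 35/8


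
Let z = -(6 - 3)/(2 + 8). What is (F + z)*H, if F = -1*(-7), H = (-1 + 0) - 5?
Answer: -201/5 ≈ -40.200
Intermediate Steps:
H = -6 (H = -1 - 5 = -6)
F = 7
z = -3/10 ≈ -0.30000
(F + z)*H = (7 - 3/10)*(-6) = (67/10)*(-6) = -201/5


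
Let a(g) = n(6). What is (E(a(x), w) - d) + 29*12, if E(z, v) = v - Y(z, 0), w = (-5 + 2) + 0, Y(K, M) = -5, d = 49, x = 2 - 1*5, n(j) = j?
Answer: 301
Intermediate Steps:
x = -3 (x = 2 - 5 = -3)
a(g) = 6
w = -3 (w = -3 + 0 = -3)
E(z, v) = 5 + v (E(z, v) = v - 1*(-5) = v + 5 = 5 + v)
(E(a(x), w) - d) + 29*12 = ((5 - 3) - 1*49) + 29*12 = (2 - 49) + 348 = -47 + 348 = 301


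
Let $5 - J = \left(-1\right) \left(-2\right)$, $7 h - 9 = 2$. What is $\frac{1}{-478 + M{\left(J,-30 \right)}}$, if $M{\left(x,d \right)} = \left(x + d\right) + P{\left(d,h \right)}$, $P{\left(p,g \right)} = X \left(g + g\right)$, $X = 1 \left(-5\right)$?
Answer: $- \frac{7}{3645} \approx -0.0019204$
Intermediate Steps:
$h = \frac{11}{7}$ ($h = \frac{9}{7} + \frac{1}{7} \cdot 2 = \frac{9}{7} + \frac{2}{7} = \frac{11}{7} \approx 1.5714$)
$X = -5$
$J = 3$ ($J = 5 - \left(-1\right) \left(-2\right) = 5 - 2 = 3$)
$P{\left(p,g \right)} = - 10 g$ ($P{\left(p,g \right)} = - 5 \left(g + g\right) = - 5 \cdot 2 g = - 10 g$)
$M{\left(x,d \right)} = - \frac{110}{7} + d + x$ ($M{\left(x,d \right)} = \left(x + d\right) - \frac{110}{7} = \left(d + x\right) - \frac{110}{7} = - \frac{110}{7} + d + x$)
$\frac{1}{-478 + M{\left(J,-30 \right)}} = \frac{1}{-478 - \frac{299}{7}} = \frac{1}{- \frac{3645}{7}} = - \frac{7}{3645}$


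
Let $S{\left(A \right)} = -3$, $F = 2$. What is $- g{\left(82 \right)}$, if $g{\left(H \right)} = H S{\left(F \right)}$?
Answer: $246$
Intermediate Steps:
$g{\left(H \right)} = - 3 H$ ($g{\left(H \right)} = H \left(-3\right) = - 3 H$)
$- g{\left(82 \right)} = - \left(-3\right) 82 = \left(-1\right) \left(-246\right) = 246$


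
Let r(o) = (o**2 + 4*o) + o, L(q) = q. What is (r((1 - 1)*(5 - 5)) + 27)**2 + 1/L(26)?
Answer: 18955/26 ≈ 729.04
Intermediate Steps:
r(o) = o**2 + 5*o
(r((1 - 1)*(5 - 5)) + 27)**2 + 1/L(26) = (((1 - 1)*(5 - 5))*(5 + (1 - 1)*(5 - 5)) + 27)**2 + 1/26 = ((0*0)*(5 + 0*0) + 27)**2 + 1/26 = (0*(5 + 0) + 27)**2 + 1/26 = (0*5 + 27)**2 + 1/26 = (0 + 27)**2 + 1/26 = 27**2 + 1/26 = 729 + 1/26 = 18955/26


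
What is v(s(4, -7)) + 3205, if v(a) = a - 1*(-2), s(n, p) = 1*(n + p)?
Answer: 3204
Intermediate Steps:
s(n, p) = n + p
v(a) = 2 + a (v(a) = a + 2 = 2 + a)
v(s(4, -7)) + 3205 = (2 + (4 - 7)) + 3205 = (2 - 3) + 3205 = -1 + 3205 = 3204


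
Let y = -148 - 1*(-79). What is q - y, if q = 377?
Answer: 446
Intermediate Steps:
y = -69 (y = -148 + 79 = -69)
q - y = 377 - 1*(-69) = 377 + 69 = 446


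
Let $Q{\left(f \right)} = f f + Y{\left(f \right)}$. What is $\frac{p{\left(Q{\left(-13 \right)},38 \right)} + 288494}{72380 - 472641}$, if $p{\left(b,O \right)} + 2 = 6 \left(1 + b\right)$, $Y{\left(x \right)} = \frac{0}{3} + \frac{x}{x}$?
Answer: $- \frac{289518}{400261} \approx -0.72332$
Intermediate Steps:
$Y{\left(x \right)} = 1$ ($Y{\left(x \right)} = 0 \cdot \frac{1}{3} + 1 = 0 + 1 = 1$)
$Q{\left(f \right)} = 1 + f^{2}$ ($Q{\left(f \right)} = f f + 1 = f^{2} + 1 = 1 + f^{2}$)
$p{\left(b,O \right)} = 4 + 6 b$ ($p{\left(b,O \right)} = -2 + 6 \left(1 + b\right) = -2 + \left(6 + 6 b\right) = 4 + 6 b$)
$\frac{p{\left(Q{\left(-13 \right)},38 \right)} + 288494}{72380 - 472641} = \frac{\left(4 + 6 \left(1 + \left(-13\right)^{2}\right)\right) + 288494}{72380 - 472641} = \frac{\left(4 + 6 \left(1 + 169\right)\right) + 288494}{-400261} = \left(\left(4 + 6 \cdot 170\right) + 288494\right) \left(- \frac{1}{400261}\right) = \left(\left(4 + 1020\right) + 288494\right) \left(- \frac{1}{400261}\right) = \left(1024 + 288494\right) \left(- \frac{1}{400261}\right) = 289518 \left(- \frac{1}{400261}\right) = - \frac{289518}{400261}$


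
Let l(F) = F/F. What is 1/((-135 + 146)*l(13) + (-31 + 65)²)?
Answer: 1/1167 ≈ 0.00085690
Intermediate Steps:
l(F) = 1
1/((-135 + 146)*l(13) + (-31 + 65)²) = 1/((-135 + 146)*1 + (-31 + 65)²) = 1/(11*1 + 34²) = 1/(11 + 1156) = 1/1167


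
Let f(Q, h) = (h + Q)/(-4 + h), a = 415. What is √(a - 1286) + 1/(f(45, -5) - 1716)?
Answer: -9/15484 + I*√871 ≈ -0.00058124 + 29.513*I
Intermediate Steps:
f(Q, h) = (Q + h)/(-4 + h)
√(a - 1286) + 1/(f(45, -5) - 1716) = √(415 - 1286) + 1/((45 - 5)/(-4 - 5) - 1716) = √(-871) + 1/(40/(-9) - 1716) = I*√871 + 1/(-⅑*40 - 1716) = I*√871 + 1/(-40/9 - 1716) = I*√871 + 1/(-15484/9) = I*√871 - 9/15484 = -9/15484 + I*√871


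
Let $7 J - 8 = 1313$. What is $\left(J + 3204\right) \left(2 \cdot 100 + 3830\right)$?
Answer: $\frac{95708470}{7} \approx 1.3673 \cdot 10^{7}$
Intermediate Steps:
$J = \frac{1321}{7}$ ($J = \frac{8}{7} + \frac{1}{7} \cdot 1313 = \frac{8}{7} + \frac{1313}{7} = \frac{1321}{7} \approx 188.71$)
$\left(J + 3204\right) \left(2 \cdot 100 + 3830\right) = \left(\frac{1321}{7} + 3204\right) \left(2 \cdot 100 + 3830\right) = \frac{23749 \left(200 + 3830\right)}{7} = \frac{23749}{7} \cdot 4030 = \frac{95708470}{7}$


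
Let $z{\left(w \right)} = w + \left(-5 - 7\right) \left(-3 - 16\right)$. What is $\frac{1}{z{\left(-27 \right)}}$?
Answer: $\frac{1}{201} \approx 0.0049751$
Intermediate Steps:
$z{\left(w \right)} = 228 + w$ ($z{\left(w \right)} = w - -228 = w + 228 = 228 + w$)
$\frac{1}{z{\left(-27 \right)}} = \frac{1}{228 - 27} = \frac{1}{201}$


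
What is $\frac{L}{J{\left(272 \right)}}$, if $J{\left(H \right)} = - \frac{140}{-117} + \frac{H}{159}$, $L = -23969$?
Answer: $- \frac{148631769}{18028} \approx -8244.5$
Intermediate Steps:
$J{\left(H \right)} = \frac{140}{117} + \frac{H}{159}$ ($J{\left(H \right)} = \left(-140\right) \left(- \frac{1}{117}\right) + H \frac{1}{159} = \frac{140}{117} + \frac{H}{159}$)
$\frac{L}{J{\left(272 \right)}} = - \frac{23969}{\frac{140}{117} + \frac{1}{159} \cdot 272} = - \frac{23969}{\frac{140}{117} + \frac{272}{159}} = - \frac{23969}{\frac{18028}{6201}} = \left(-23969\right) \frac{6201}{18028} = - \frac{148631769}{18028}$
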